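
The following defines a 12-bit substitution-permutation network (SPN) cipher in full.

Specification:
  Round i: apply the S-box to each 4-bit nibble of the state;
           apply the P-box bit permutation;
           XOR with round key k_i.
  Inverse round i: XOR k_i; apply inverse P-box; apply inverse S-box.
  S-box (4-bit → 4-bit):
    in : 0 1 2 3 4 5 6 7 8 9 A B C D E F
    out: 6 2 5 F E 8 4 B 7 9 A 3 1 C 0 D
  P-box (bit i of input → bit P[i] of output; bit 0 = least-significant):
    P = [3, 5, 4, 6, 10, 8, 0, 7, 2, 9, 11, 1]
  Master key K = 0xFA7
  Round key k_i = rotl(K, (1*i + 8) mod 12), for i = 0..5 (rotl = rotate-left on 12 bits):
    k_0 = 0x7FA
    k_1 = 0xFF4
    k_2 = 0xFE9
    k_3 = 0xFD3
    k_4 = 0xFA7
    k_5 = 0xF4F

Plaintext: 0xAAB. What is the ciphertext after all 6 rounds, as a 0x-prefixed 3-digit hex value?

s_0 = plaintext = 0xAAB
s_1 = Round(s_0, k_0) = 0x450
s_2 = Round(s_1, k_1) = 0x546
s_3 = Round(s_2, k_2) = 0xE7A
s_4 = Round(s_3, k_3) = 0xA33
s_5 = Round(s_4, k_4) = 0x85C
s_6 = Round(s_5, k_5) = 0x5C3

0x5C3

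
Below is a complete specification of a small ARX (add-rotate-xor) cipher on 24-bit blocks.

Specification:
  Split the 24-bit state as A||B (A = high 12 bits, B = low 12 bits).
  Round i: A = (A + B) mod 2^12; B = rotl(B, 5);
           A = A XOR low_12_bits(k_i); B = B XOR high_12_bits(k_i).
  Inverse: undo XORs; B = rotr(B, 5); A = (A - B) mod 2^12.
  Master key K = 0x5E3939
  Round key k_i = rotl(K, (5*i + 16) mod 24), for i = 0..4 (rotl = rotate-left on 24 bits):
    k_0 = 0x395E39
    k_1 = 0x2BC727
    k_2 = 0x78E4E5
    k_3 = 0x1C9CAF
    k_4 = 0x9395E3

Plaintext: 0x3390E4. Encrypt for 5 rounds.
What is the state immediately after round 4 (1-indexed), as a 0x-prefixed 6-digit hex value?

s_0 = plaintext = 0x3390E4
s_1 = Round(s_0, k_0) = 0xA24F14
s_2 = Round(s_1, k_1) = 0xE1F022
s_3 = Round(s_2, k_2) = 0xAA43CE
s_4 = Round(s_3, k_3) = 0x2DD80E
s_5 = Round(s_4, k_4) = 0xF088E9

0x2DD80E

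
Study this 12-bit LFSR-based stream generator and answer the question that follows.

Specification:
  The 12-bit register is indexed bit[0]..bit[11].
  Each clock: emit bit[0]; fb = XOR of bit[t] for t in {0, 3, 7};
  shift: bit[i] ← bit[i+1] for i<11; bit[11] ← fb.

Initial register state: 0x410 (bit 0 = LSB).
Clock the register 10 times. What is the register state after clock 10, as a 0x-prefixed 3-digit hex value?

reg_0 = 0x410
clock 1: out=0, reg = 0x208
clock 2: out=0, reg = 0x904
clock 3: out=0, reg = 0x482
clock 4: out=0, reg = 0xA41
clock 5: out=1, reg = 0xD20
clock 6: out=0, reg = 0x690
clock 7: out=0, reg = 0xB48
clock 8: out=0, reg = 0xDA4
clock 9: out=0, reg = 0xED2
clock 10: out=0, reg = 0xF69

0xF69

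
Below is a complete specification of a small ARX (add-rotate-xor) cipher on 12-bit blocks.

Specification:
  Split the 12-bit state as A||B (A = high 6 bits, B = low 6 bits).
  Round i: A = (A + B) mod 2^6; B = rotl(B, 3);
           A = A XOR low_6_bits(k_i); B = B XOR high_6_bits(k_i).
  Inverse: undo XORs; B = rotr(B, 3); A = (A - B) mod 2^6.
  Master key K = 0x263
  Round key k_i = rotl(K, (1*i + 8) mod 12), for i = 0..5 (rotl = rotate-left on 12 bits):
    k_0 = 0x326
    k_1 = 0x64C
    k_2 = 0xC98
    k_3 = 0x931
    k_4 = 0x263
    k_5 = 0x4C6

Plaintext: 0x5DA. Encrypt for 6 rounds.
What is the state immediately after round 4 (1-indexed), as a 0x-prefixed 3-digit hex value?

0x6D0

s_0 = plaintext = 0x5DA
s_1 = Round(s_0, k_0) = 0x5DF
s_2 = Round(s_1, k_1) = 0xEA2
s_3 = Round(s_2, k_2) = 0x126
s_4 = Round(s_3, k_3) = 0x6D0
s_5 = Round(s_4, k_4) = 0x20B
s_6 = Round(s_5, k_5) = 0x54A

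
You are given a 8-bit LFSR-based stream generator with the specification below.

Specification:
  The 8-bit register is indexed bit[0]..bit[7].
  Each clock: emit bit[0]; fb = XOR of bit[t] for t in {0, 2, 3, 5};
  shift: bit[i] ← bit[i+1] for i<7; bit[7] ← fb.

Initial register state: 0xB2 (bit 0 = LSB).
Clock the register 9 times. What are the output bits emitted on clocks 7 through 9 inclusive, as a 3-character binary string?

011

reg_0 = 0xB2
clock 1: out=0, reg = 0xD9
clock 2: out=1, reg = 0x6C
clock 3: out=0, reg = 0xB6
clock 4: out=0, reg = 0x5B
clock 5: out=1, reg = 0x2D
clock 6: out=1, reg = 0x16
clock 7: out=0, reg = 0x8B
clock 8: out=1, reg = 0x45
clock 9: out=1, reg = 0x22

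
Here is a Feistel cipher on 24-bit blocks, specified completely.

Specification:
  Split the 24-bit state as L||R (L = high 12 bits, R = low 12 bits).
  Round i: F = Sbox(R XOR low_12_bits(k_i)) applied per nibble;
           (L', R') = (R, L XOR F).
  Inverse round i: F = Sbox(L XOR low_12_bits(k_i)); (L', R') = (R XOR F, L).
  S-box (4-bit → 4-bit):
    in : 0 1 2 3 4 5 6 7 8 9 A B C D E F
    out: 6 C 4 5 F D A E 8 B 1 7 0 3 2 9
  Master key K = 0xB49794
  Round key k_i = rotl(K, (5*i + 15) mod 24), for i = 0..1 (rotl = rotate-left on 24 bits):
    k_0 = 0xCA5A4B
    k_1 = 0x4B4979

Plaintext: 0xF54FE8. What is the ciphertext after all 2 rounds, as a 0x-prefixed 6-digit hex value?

0x2418B0

s_0 = plaintext = 0xF54FE8
s_1 = Round(s_0, k_0) = 0xFE8241
s_2 = Round(s_1, k_1) = 0x2418B0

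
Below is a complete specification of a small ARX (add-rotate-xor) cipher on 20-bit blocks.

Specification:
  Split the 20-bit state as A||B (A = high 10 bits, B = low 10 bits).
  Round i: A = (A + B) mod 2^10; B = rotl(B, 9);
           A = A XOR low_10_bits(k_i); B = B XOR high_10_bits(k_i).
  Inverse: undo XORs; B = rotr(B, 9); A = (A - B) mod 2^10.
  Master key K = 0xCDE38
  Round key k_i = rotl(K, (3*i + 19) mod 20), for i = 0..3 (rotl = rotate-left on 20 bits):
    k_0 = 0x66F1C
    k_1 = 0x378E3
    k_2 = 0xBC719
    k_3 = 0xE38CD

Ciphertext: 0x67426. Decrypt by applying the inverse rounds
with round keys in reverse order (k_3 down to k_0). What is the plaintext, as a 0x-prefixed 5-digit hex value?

0x71D4D

s_0 = ciphertext = 0x67426
s_1 = InvRound(s_0, k_3) = 0x7FF51
s_2 = InvRound(s_1, k_2) = 0xE9B40
s_3 = InvRound(s_2, k_1) = 0x0233D
s_4 = InvRound(s_3, k_0) = 0x71D4D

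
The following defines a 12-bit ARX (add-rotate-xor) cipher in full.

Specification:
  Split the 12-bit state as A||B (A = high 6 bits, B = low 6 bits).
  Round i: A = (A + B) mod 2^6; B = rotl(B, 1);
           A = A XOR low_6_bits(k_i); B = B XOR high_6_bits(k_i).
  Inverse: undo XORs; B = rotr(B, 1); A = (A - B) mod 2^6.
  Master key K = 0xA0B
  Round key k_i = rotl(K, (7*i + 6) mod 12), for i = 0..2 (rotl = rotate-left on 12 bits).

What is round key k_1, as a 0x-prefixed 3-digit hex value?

K = 0xA0B
k_0 = rotl(K, (7*0+6) mod 12) = rotl(K, 6) = 0x2E8
k_1 = rotl(K, (7*1+6) mod 12) = rotl(K, 1) = 0x417

0x417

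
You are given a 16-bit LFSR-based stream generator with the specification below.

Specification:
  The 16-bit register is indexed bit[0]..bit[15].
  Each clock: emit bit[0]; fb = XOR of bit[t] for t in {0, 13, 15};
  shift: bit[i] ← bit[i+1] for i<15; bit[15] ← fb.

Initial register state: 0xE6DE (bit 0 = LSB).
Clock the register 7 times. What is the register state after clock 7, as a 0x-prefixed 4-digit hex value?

reg_0 = 0xE6DE
clock 1: out=0, reg = 0x736F
clock 2: out=1, reg = 0x39B7
clock 3: out=1, reg = 0x1CDB
clock 4: out=1, reg = 0x8E6D
clock 5: out=1, reg = 0x4736
clock 6: out=0, reg = 0x239B
clock 7: out=1, reg = 0x11CD

0x11CD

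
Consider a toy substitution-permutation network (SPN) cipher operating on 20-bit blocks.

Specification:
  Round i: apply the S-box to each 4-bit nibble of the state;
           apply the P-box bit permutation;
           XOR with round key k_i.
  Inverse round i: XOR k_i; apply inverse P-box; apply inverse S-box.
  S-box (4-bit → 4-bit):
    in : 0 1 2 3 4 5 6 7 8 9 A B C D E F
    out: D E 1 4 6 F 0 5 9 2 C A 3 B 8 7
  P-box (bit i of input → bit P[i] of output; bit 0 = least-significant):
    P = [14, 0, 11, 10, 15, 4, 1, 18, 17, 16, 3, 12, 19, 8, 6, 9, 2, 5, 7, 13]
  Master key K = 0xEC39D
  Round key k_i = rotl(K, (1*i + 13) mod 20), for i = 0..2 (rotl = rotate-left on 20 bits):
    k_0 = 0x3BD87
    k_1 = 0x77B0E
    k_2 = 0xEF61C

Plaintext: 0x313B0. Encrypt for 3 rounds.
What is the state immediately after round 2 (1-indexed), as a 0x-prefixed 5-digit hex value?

0x9B2D9

s_0 = plaintext = 0x313B0
s_1 = Round(s_0, k_0) = 0x7F25F
s_2 = Round(s_1, k_1) = 0x9B2D9
s_3 = Round(s_2, k_2) = 0x8752D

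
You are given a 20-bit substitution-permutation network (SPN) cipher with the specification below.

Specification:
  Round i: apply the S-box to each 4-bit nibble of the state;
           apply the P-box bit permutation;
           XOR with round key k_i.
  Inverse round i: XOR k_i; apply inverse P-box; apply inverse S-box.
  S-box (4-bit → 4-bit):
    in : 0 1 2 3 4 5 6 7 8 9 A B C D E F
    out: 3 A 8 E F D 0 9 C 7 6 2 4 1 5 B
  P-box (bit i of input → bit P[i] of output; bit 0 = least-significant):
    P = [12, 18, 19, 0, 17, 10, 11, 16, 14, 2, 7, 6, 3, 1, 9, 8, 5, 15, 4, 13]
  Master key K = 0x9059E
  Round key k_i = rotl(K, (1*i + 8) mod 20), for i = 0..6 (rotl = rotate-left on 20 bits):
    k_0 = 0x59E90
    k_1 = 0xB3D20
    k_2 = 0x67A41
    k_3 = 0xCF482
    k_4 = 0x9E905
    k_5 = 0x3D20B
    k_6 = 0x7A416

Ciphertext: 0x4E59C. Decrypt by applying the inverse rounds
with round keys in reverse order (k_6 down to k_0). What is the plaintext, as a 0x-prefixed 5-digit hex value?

s_0 = ciphertext = 0x4E59C
s_1 = InvRound(s_0, k_6) = 0x6FE76
s_2 = InvRound(s_1, k_5) = 0x5D131
s_3 = InvRound(s_2, k_4) = 0x56BC9
s_4 = InvRound(s_3, k_3) = 0xB4235
s_5 = InvRound(s_4, k_2) = 0x56189
s_6 = InvRound(s_5, k_1) = 0xDDE94
s_7 = InvRound(s_6, k_0) = 0x6606C

0x6606C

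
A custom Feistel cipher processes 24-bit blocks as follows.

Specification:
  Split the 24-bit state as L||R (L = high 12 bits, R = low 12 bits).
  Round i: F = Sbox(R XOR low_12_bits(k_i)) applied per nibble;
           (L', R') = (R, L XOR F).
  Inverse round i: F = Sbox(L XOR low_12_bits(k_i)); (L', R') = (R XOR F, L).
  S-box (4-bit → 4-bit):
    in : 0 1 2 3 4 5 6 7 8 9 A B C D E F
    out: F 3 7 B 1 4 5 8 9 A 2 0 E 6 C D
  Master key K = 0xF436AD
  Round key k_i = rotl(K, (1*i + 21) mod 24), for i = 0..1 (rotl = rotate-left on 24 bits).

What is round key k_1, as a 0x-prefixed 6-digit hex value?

0x7D0DAB

K = 0xF436AD
k_0 = rotl(K, (1*0+21) mod 24) = rotl(K, 21) = 0xBE86D5
k_1 = rotl(K, (1*1+21) mod 24) = rotl(K, 22) = 0x7D0DAB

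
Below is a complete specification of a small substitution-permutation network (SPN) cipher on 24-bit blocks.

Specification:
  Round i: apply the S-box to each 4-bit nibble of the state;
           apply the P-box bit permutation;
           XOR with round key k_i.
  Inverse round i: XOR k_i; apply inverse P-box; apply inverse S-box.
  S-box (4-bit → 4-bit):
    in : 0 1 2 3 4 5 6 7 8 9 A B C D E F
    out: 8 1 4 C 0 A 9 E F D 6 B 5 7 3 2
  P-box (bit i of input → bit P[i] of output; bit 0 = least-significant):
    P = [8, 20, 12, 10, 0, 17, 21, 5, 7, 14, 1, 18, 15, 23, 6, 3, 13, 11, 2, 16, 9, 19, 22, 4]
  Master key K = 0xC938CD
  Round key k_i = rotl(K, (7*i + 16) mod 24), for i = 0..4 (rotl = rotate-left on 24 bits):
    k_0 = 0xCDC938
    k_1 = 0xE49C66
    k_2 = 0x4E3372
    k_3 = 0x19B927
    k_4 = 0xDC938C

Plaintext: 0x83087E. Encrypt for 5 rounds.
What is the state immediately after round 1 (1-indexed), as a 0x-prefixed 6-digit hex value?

s_0 = plaintext = 0x83087E
s_1 = Round(s_0, k_0) = 0xB28A86
s_2 = Round(s_1, k_1) = 0x4E5B19
s_3 = Round(s_2, k_2) = 0xCA4EFB
s_4 = Round(s_3, k_3) = 0x4BF6A3
s_5 = Round(s_4, k_4) = 0x7BAF0C

0xB28A86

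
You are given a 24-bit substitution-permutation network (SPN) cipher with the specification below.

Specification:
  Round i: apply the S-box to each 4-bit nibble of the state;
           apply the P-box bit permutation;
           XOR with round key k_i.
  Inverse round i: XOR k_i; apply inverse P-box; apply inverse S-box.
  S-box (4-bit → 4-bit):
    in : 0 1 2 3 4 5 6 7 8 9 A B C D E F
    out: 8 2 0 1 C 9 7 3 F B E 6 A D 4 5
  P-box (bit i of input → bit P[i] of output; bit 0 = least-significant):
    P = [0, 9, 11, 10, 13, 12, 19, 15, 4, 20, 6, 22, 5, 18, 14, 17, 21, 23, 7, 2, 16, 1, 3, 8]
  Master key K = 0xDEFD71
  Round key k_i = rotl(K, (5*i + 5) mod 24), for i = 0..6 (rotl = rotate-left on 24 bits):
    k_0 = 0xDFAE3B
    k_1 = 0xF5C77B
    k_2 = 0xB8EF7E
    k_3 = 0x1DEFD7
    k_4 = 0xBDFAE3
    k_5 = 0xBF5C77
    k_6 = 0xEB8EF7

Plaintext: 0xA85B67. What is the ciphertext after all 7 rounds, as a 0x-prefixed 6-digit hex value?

s_0 = plaintext = 0xA85B67
s_1 = Round(s_0, k_0) = 0x659DD4
s_2 = Round(s_1, k_1) = 0x9A6B05
s_3 = Round(s_2, k_2) = 0x2D2A99
s_4 = Round(s_3, k_3) = 0x6D5912
s_5 = Round(s_4, k_4) = 0xCEEA5D
s_6 = Round(s_5, k_5) = 0xEFB1B4
s_7 = Round(s_6, k_6) = 0xD7D27F

0xD7D27F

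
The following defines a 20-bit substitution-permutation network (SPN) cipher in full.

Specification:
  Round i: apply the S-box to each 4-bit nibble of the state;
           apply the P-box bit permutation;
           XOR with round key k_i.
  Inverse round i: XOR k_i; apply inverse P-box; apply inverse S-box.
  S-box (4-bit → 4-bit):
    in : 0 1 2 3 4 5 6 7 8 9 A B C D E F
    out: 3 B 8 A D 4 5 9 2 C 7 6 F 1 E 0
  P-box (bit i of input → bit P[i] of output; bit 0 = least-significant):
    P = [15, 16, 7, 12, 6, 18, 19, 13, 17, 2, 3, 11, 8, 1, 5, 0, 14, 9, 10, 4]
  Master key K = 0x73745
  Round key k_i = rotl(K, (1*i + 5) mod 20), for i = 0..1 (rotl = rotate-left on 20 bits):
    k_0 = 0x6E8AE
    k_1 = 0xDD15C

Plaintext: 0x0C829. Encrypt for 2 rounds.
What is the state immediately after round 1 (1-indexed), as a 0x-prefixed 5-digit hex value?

0x69B09

s_0 = plaintext = 0x0C829
s_1 = Round(s_0, k_0) = 0x69B09
s_2 = Round(s_1, k_1) = 0x985B1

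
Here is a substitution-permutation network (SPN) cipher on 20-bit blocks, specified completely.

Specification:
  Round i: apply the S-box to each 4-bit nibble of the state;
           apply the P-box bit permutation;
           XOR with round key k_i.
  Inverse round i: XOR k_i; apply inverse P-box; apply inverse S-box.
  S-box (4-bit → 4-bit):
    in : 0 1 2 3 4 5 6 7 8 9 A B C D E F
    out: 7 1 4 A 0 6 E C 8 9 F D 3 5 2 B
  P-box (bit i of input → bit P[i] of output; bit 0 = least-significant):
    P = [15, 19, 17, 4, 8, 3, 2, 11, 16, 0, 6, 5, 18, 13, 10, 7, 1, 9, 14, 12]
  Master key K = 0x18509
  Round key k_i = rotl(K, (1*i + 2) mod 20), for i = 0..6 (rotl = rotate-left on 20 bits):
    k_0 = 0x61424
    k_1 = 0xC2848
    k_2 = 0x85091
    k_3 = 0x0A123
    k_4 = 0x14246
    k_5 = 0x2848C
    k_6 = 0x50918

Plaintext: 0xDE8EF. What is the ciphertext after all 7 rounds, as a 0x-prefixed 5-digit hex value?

0x96B6F

s_0 = plaintext = 0xDE8EF
s_1 = Round(s_0, k_0) = 0xEF41E
s_2 = Round(s_1, k_1) = 0x00BC8
s_3 = Round(s_2, k_2) = 0xD37EB
s_4 = Round(s_3, k_3) = 0x241D9
s_5 = Round(s_4, k_4) = 0x08352
s_6 = Round(s_5, k_5) = 0x0C623
s_7 = Round(s_6, k_6) = 0x96B6F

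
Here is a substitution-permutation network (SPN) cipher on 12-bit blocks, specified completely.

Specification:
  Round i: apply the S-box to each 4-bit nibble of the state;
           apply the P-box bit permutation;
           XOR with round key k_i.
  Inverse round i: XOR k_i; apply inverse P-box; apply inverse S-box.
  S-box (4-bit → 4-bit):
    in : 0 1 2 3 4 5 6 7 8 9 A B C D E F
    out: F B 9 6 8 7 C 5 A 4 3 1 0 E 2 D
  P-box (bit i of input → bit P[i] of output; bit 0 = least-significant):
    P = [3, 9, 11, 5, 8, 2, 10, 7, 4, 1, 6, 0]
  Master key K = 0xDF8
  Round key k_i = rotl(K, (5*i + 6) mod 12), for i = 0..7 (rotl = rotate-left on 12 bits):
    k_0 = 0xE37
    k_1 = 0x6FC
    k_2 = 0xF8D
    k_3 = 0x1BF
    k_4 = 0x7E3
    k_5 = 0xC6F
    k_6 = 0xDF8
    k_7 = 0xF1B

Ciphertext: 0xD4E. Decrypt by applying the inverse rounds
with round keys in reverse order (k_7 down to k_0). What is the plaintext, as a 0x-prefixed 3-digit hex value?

s_0 = ciphertext = 0xD4E
s_1 = InvRound(s_0, k_7) = 0xFEE
s_2 = InvRound(s_1, k_6) = 0xAEE
s_3 = InvRound(s_2, k_5) = 0x46E
s_4 = InvRound(s_3, k_4) = 0x41A
s_5 = InvRound(s_4, k_3) = 0x404
s_6 = InvRound(s_5, k_2) = 0x425
s_7 = InvRound(s_6, k_1) = 0xF4A
s_8 = InvRound(s_7, k_0) = 0xFA2

0xFA2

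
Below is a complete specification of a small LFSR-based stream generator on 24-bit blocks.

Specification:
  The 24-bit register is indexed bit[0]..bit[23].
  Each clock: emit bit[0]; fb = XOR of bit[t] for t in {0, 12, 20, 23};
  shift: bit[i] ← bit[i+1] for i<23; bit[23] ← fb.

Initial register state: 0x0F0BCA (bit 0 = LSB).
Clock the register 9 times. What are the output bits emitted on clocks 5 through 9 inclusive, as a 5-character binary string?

reg_0 = 0x0F0BCA
clock 1: out=0, reg = 0x0785E5
clock 2: out=1, reg = 0x83C2F2
clock 3: out=0, reg = 0xC1E179
clock 4: out=1, reg = 0x60F0BC
clock 5: out=0, reg = 0xB0785E
clock 6: out=0, reg = 0xD83C2F
clock 7: out=1, reg = 0x6C1E17
clock 8: out=1, reg = 0x360F0B
clock 9: out=1, reg = 0x1B0785

00111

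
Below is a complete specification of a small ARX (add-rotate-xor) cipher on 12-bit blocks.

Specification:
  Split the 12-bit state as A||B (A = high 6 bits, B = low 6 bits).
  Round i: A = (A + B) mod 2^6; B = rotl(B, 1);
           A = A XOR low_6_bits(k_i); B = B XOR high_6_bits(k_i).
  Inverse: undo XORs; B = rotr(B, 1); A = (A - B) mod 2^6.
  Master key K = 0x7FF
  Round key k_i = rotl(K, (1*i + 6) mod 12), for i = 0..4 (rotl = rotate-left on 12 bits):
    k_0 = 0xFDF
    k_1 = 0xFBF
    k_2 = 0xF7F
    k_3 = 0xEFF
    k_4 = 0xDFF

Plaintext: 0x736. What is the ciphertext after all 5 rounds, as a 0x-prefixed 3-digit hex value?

s_0 = plaintext = 0x736
s_1 = Round(s_0, k_0) = 0x352
s_2 = Round(s_1, k_1) = 0x81A
s_3 = Round(s_2, k_2) = 0x149
s_4 = Round(s_3, k_3) = 0xC69
s_5 = Round(s_4, k_4) = 0x964

0x964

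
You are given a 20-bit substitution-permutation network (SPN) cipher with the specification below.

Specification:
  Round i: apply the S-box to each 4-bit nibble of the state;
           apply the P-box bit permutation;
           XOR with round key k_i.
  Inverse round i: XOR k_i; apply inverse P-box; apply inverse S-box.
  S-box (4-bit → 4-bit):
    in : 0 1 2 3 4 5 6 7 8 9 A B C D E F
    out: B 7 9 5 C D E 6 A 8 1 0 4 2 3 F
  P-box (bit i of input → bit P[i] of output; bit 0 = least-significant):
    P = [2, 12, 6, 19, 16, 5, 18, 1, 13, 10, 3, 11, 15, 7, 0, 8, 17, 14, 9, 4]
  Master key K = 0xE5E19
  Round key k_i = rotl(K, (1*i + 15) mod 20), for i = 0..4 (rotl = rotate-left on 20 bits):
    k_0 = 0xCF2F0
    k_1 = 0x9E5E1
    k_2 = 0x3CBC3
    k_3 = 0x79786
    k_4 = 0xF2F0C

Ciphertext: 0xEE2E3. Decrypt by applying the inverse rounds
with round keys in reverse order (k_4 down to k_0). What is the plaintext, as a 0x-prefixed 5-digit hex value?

0xCCBD9

s_0 = ciphertext = 0xEE2E3
s_1 = InvRound(s_0, k_4) = 0xDF603
s_2 = InvRound(s_1, k_3) = 0xE6AB2
s_3 = InvRound(s_2, k_2) = 0x95A14
s_4 = InvRound(s_3, k_1) = 0x4F0D1
s_5 = InvRound(s_4, k_0) = 0xCCBD9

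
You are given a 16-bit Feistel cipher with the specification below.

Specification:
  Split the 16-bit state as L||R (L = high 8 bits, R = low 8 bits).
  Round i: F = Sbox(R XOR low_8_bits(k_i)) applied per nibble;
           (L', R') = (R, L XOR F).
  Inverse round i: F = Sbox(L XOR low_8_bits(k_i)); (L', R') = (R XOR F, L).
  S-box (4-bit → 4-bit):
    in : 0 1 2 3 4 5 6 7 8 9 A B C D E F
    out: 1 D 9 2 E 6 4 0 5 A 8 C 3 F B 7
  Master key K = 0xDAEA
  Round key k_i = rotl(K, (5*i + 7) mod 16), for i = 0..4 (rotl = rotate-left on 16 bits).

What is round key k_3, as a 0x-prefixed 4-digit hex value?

0xBAB6

K = 0xDAEA
k_0 = rotl(K, (5*0+7) mod 16) = rotl(K, 7) = 0x756D
k_1 = rotl(K, (5*1+7) mod 16) = rotl(K, 12) = 0xADAE
k_2 = rotl(K, (5*2+7) mod 16) = rotl(K, 1) = 0xB5D5
k_3 = rotl(K, (5*3+7) mod 16) = rotl(K, 6) = 0xBAB6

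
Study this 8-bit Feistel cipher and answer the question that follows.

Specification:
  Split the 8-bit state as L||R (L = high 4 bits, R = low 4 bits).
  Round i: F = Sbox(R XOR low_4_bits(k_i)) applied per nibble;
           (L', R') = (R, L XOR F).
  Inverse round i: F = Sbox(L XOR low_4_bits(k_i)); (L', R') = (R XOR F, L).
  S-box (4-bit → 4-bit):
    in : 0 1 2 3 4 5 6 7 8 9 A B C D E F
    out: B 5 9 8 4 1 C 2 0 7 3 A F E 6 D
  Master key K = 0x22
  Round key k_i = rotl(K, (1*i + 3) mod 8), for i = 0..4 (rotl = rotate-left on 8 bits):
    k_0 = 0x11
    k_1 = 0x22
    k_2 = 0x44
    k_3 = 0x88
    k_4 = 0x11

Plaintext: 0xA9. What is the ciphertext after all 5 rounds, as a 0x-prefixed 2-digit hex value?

0x66

s_0 = plaintext = 0xA9
s_1 = Round(s_0, k_0) = 0x9A
s_2 = Round(s_1, k_1) = 0xA9
s_3 = Round(s_2, k_2) = 0x94
s_4 = Round(s_3, k_3) = 0x46
s_5 = Round(s_4, k_4) = 0x66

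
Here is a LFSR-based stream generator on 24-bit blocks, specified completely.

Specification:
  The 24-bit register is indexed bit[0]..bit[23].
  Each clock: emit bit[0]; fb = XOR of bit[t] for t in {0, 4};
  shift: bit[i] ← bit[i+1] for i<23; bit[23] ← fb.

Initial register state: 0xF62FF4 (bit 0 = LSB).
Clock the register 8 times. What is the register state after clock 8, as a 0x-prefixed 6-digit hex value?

reg_0 = 0xF62FF4
clock 1: out=0, reg = 0xFB17FA
clock 2: out=0, reg = 0xFD8BFD
clock 3: out=1, reg = 0x7EC5FE
clock 4: out=0, reg = 0xBF62FF
clock 5: out=1, reg = 0x5FB17F
clock 6: out=1, reg = 0x2FD8BF
clock 7: out=1, reg = 0x17EC5F
clock 8: out=1, reg = 0x0BF62F

0x0BF62F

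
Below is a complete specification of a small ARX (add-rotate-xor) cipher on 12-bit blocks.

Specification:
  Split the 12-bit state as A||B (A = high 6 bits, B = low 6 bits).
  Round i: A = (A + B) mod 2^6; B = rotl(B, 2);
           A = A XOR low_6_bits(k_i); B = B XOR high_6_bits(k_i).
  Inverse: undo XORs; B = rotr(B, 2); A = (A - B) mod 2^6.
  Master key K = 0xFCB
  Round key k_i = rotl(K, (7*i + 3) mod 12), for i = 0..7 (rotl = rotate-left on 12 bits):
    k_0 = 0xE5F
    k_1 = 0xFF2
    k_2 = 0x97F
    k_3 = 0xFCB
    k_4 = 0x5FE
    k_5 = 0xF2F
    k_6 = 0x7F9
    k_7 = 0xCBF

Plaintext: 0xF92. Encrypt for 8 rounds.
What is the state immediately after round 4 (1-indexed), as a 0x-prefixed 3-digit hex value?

0x1E6

s_0 = plaintext = 0xF92
s_1 = Round(s_0, k_0) = 0x3F0
s_2 = Round(s_1, k_1) = 0x37C
s_3 = Round(s_2, k_2) = 0xD96
s_4 = Round(s_3, k_3) = 0x1E6
s_5 = Round(s_4, k_4) = 0x4CD
s_6 = Round(s_5, k_5) = 0x3C8
s_7 = Round(s_6, k_6) = 0xBBF
s_8 = Round(s_7, k_7) = 0x48D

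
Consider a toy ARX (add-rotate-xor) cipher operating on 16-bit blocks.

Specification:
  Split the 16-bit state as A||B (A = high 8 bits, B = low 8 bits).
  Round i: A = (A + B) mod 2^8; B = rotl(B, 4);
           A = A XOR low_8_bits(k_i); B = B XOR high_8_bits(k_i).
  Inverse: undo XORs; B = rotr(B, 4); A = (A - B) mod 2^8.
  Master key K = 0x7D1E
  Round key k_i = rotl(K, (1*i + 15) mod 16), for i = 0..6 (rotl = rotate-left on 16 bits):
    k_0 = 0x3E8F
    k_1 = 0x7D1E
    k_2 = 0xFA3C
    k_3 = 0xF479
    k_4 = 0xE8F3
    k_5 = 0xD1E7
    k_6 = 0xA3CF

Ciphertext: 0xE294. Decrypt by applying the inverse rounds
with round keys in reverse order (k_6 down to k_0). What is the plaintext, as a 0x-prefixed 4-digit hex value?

s_0 = ciphertext = 0xE294
s_1 = InvRound(s_0, k_6) = 0xBA73
s_2 = InvRound(s_1, k_5) = 0x332A
s_3 = InvRound(s_2, k_4) = 0x942C
s_4 = InvRound(s_3, k_3) = 0x608D
s_5 = InvRound(s_4, k_2) = 0xE577
s_6 = InvRound(s_5, k_1) = 0x5BA0
s_7 = InvRound(s_6, k_0) = 0xEBE9

0xEBE9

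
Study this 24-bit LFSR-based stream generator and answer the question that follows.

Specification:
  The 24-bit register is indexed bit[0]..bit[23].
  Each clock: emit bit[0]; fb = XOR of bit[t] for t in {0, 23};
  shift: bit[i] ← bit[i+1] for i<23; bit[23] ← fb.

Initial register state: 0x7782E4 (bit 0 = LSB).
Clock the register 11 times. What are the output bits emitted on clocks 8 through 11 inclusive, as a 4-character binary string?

reg_0 = 0x7782E4
clock 1: out=0, reg = 0x3BC172
clock 2: out=0, reg = 0x1DE0B9
clock 3: out=1, reg = 0x8EF05C
clock 4: out=0, reg = 0xC7782E
clock 5: out=0, reg = 0xE3BC17
clock 6: out=1, reg = 0x71DE0B
clock 7: out=1, reg = 0xB8EF05
clock 8: out=1, reg = 0x5C7782
clock 9: out=0, reg = 0x2E3BC1
clock 10: out=1, reg = 0x971DE0
clock 11: out=0, reg = 0xCB8EF0

1010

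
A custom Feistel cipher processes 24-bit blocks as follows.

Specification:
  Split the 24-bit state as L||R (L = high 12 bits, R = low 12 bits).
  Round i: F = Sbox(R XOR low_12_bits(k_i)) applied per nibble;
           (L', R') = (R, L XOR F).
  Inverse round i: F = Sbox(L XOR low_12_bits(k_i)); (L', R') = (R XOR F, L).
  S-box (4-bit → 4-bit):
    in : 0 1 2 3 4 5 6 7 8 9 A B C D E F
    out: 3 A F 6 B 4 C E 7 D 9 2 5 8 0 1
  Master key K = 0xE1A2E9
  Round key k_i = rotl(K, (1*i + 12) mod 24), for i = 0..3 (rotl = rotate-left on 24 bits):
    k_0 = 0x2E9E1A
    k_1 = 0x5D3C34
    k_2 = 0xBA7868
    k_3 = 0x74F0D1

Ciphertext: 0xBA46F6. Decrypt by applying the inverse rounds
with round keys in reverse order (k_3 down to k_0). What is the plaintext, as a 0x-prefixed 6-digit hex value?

0xA49BFF

s_0 = ciphertext = 0xBA46F6
s_1 = InvRound(s_0, k_3) = 0x412BA4
s_2 = InvRound(s_1, k_2) = 0xE4D412
s_3 = InvRound(s_2, k_1) = 0xBFFE4D
s_4 = InvRound(s_3, k_0) = 0xA49BFF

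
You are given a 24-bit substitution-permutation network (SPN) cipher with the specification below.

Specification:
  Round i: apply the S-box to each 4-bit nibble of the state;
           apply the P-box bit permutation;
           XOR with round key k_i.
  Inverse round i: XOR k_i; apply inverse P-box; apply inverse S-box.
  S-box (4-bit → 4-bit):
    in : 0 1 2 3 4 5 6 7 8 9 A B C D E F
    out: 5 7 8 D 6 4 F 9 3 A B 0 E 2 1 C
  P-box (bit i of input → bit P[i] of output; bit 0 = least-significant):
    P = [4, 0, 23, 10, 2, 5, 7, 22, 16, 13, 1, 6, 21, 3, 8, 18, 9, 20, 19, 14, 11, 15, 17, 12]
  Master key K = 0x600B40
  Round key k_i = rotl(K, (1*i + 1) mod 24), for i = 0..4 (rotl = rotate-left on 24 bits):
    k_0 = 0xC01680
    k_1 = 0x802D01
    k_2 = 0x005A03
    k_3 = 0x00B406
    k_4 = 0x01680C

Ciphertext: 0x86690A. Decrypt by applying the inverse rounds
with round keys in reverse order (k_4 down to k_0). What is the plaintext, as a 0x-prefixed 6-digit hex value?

0x66930B

s_0 = ciphertext = 0x86690A
s_1 = InvRound(s_0, k_4) = 0x5BF0E5
s_2 = InvRound(s_1, k_3) = 0x5CB3C9
s_3 = InvRound(s_2, k_2) = 0x8CCCFB
s_4 = InvRound(s_3, k_1) = 0xDFCC4E
s_5 = InvRound(s_4, k_0) = 0x66930B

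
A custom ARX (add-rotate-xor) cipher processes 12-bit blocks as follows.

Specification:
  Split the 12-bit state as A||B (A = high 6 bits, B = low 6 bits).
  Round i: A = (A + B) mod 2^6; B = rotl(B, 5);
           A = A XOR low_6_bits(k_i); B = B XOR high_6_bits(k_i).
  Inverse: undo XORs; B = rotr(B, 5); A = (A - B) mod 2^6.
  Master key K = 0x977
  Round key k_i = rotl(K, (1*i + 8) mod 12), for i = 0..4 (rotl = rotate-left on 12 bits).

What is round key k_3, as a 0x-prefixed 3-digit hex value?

0xCBB

K = 0x977
k_0 = rotl(K, (1*0+8) mod 12) = rotl(K, 8) = 0x797
k_1 = rotl(K, (1*1+8) mod 12) = rotl(K, 9) = 0xF2E
k_2 = rotl(K, (1*2+8) mod 12) = rotl(K, 10) = 0xE5D
k_3 = rotl(K, (1*3+8) mod 12) = rotl(K, 11) = 0xCBB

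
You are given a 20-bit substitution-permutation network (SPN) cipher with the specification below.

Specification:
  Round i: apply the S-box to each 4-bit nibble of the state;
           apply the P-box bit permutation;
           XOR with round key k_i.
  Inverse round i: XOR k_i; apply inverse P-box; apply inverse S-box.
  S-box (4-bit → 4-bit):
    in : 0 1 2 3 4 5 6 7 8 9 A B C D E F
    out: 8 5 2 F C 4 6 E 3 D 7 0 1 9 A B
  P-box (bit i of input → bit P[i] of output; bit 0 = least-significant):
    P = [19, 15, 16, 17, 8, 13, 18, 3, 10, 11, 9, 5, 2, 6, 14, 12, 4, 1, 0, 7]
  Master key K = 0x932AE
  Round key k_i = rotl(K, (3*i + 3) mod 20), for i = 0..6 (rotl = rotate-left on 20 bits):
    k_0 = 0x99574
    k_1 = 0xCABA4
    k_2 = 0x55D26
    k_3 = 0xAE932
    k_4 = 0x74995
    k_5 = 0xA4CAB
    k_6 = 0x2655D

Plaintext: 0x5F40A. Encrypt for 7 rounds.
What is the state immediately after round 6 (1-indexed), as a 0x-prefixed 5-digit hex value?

0xC58B9

s_0 = plaintext = 0x5F40A
s_1 = Round(s_0, k_0) = 0x00719
s_2 = Round(s_1, k_1) = 0x3B004
s_3 = Round(s_2, k_2) = 0x65D9D
s_4 = Round(s_3, k_3) = 0x4AC19
s_5 = Round(s_4, k_4) = 0x80C50
s_6 = Round(s_5, k_5) = 0xC58B9
s_7 = Round(s_6, k_6) = 0x9294D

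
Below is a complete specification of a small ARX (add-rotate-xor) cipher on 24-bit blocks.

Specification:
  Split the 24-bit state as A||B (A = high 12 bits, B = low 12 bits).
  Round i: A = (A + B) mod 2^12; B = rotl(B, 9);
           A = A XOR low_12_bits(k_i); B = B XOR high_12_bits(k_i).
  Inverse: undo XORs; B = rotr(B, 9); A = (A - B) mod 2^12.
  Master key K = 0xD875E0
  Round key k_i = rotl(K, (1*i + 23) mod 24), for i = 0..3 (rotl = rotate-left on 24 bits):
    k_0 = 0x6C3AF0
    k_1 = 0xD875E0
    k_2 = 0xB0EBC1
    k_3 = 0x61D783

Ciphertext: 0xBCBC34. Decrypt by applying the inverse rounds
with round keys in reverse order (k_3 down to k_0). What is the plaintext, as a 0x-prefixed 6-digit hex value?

0x4310A5

s_0 = ciphertext = 0xBCBC34
s_1 = InvRound(s_0, k_3) = 0xAFB14D
s_2 = InvRound(s_1, k_2) = 0xF1D21D
s_3 = InvRound(s_2, k_1) = 0xE26CD7
s_4 = InvRound(s_3, k_0) = 0x4310A5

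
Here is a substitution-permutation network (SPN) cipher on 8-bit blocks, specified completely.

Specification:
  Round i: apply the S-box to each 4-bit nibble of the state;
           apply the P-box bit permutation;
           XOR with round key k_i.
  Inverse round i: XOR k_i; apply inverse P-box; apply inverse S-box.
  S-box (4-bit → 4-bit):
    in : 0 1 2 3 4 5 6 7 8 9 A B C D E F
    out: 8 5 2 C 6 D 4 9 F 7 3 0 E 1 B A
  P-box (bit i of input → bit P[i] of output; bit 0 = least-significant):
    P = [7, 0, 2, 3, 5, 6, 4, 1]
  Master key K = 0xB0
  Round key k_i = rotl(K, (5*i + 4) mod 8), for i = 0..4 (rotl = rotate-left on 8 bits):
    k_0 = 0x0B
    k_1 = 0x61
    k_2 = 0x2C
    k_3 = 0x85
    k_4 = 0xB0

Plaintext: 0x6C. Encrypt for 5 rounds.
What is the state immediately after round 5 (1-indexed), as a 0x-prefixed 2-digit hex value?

0xF7

s_0 = plaintext = 0x6C
s_1 = Round(s_0, k_0) = 0x16
s_2 = Round(s_1, k_1) = 0x55
s_3 = Round(s_2, k_2) = 0x92
s_4 = Round(s_3, k_3) = 0xF4
s_5 = Round(s_4, k_4) = 0xF7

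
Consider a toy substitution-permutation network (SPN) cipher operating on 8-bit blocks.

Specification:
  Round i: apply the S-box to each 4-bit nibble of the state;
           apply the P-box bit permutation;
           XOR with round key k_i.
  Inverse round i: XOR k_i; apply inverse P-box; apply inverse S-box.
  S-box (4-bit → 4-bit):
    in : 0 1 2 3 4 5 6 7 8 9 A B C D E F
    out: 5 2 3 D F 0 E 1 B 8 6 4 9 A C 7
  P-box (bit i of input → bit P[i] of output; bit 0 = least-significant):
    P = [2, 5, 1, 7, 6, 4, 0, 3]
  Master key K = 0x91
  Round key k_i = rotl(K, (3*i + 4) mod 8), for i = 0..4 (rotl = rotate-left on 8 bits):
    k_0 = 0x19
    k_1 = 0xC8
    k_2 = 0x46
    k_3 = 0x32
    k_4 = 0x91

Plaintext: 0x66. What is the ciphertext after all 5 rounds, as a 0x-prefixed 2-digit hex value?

0xDC

s_0 = plaintext = 0x66
s_1 = Round(s_0, k_0) = 0xA2
s_2 = Round(s_1, k_1) = 0xFD
s_3 = Round(s_2, k_2) = 0xB7
s_4 = Round(s_3, k_3) = 0x37
s_5 = Round(s_4, k_4) = 0xDC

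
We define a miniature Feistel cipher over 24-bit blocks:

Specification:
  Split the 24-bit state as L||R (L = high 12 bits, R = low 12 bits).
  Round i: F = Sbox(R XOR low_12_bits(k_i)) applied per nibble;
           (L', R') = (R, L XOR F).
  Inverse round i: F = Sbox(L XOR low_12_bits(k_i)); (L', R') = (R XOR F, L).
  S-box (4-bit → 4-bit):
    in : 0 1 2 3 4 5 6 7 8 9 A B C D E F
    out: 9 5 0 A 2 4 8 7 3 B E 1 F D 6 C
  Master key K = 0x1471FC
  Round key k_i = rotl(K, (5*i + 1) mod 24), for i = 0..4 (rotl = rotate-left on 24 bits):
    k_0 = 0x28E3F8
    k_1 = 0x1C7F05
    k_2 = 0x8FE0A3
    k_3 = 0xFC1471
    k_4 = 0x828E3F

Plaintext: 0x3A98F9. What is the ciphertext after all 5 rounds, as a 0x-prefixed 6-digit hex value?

0x5617BF

s_0 = plaintext = 0x3A98F9
s_1 = Round(s_0, k_0) = 0x8F923C
s_2 = Round(s_1, k_1) = 0x23C552
s_3 = Round(s_2, k_2) = 0x5526F9
s_4 = Round(s_3, k_3) = 0x6F9561
s_5 = Round(s_4, k_4) = 0x5617BF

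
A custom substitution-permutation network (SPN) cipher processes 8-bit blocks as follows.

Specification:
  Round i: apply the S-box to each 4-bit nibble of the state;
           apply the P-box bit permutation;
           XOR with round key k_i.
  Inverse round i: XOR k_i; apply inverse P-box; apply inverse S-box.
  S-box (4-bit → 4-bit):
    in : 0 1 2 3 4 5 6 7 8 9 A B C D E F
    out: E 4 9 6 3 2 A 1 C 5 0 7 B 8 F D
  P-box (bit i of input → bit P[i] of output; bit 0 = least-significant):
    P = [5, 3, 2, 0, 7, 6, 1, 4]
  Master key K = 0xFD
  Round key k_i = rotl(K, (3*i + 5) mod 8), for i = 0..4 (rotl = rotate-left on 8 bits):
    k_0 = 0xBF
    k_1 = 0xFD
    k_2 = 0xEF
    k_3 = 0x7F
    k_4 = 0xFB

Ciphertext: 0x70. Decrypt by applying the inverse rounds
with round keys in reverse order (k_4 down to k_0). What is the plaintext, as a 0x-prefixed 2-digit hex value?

0x7D

s_0 = ciphertext = 0x70
s_1 = InvRound(s_0, k_4) = 0x96
s_2 = InvRound(s_1, k_3) = 0x4C
s_3 = InvRound(s_2, k_2) = 0x92
s_4 = InvRound(s_3, k_1) = 0x3E
s_5 = InvRound(s_4, k_0) = 0x7D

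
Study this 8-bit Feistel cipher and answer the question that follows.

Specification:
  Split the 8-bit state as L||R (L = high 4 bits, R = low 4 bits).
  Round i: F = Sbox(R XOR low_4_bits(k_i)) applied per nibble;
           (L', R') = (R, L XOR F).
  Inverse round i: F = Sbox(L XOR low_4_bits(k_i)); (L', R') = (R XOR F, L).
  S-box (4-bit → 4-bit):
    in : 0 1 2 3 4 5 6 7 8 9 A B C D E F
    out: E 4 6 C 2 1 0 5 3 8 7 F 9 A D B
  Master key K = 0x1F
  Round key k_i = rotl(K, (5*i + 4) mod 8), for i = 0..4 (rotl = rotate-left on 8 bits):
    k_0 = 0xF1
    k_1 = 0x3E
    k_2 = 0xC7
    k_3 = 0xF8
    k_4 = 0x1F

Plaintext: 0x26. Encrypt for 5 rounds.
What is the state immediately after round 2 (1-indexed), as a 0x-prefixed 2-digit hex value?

s_0 = plaintext = 0x26
s_1 = Round(s_0, k_0) = 0x67
s_2 = Round(s_1, k_1) = 0x7E
s_3 = Round(s_2, k_2) = 0xEF
s_4 = Round(s_3, k_3) = 0xFB
s_5 = Round(s_4, k_4) = 0xBD

0x7E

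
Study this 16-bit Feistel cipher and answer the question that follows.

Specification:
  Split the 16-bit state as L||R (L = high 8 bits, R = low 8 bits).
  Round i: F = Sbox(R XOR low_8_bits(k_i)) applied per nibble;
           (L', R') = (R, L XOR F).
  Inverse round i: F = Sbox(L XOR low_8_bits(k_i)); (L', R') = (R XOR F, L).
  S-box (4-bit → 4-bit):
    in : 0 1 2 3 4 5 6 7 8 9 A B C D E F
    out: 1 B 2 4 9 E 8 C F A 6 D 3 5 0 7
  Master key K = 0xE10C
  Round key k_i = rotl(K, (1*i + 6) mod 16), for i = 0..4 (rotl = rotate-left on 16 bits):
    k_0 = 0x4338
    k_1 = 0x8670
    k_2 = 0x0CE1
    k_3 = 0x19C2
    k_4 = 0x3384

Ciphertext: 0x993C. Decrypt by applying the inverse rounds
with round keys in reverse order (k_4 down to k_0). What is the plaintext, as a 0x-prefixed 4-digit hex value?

s_0 = ciphertext = 0x993C
s_1 = InvRound(s_0, k_4) = 0x8999
s_2 = InvRound(s_1, k_3) = 0x0489
s_3 = InvRound(s_2, k_2) = 0x8704
s_4 = InvRound(s_3, k_1) = 0x7887
s_5 = InvRound(s_4, k_0) = 0x1678

0x1678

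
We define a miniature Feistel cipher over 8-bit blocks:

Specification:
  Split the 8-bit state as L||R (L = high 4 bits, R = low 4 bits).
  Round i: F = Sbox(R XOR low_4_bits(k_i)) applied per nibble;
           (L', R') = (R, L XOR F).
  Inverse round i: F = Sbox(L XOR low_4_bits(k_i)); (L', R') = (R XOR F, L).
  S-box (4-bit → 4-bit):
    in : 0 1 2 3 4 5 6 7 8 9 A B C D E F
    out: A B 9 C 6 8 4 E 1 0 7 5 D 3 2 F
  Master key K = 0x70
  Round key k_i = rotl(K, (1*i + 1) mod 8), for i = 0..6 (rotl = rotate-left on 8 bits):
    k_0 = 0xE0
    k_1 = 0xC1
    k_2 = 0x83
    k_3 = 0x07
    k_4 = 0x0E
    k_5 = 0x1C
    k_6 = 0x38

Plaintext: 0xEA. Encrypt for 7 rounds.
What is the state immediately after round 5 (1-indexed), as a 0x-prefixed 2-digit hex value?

0x4F

s_0 = plaintext = 0xEA
s_1 = Round(s_0, k_0) = 0xA9
s_2 = Round(s_1, k_1) = 0x9B
s_3 = Round(s_2, k_2) = 0xB8
s_4 = Round(s_3, k_3) = 0x84
s_5 = Round(s_4, k_4) = 0x4F
s_6 = Round(s_5, k_5) = 0xF8
s_7 = Round(s_6, k_6) = 0x85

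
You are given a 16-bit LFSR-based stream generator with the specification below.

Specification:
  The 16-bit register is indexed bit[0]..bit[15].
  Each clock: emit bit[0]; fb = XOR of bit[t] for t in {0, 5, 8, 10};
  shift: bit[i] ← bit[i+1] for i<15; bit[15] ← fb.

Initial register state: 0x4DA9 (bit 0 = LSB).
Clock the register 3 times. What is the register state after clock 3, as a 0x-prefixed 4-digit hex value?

0x49B5

reg_0 = 0x4DA9
clock 1: out=1, reg = 0x26D4
clock 2: out=0, reg = 0x936A
clock 3: out=0, reg = 0x49B5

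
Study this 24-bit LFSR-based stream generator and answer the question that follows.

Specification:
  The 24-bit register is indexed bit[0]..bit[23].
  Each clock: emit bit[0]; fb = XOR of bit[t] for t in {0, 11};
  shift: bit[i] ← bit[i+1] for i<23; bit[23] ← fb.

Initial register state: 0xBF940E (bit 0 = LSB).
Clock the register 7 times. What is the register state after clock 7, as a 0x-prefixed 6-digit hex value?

reg_0 = 0xBF940E
clock 1: out=0, reg = 0x5FCA07
clock 2: out=1, reg = 0x2FE503
clock 3: out=1, reg = 0x97F281
clock 4: out=1, reg = 0xCBF940
clock 5: out=0, reg = 0xE5FCA0
clock 6: out=0, reg = 0xF2FE50
clock 7: out=0, reg = 0xF97F28

0xF97F28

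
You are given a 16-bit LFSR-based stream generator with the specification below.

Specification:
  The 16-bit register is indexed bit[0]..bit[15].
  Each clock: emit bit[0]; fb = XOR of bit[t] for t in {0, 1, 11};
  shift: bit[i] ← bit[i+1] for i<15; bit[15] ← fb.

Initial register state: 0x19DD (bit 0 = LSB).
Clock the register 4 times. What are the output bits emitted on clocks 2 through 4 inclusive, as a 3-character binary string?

reg_0 = 0x19DD
clock 1: out=1, reg = 0x0CEE
clock 2: out=0, reg = 0x0677
clock 3: out=1, reg = 0x033B
clock 4: out=1, reg = 0x019D

011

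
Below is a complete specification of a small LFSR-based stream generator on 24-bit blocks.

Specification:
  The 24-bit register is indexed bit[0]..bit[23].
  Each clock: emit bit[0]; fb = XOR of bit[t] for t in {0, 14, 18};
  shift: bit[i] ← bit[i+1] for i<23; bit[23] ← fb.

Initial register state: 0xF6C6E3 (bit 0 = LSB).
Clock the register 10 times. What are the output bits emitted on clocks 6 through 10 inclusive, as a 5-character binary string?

11101

reg_0 = 0xF6C6E3
clock 1: out=1, reg = 0xFB6371
clock 2: out=1, reg = 0x7DB1B8
clock 3: out=0, reg = 0xBED8DC
clock 4: out=0, reg = 0x5F6C6E
clock 5: out=0, reg = 0x2FB637
clock 6: out=1, reg = 0x17DB1B
clock 7: out=1, reg = 0x8BED8D
clock 8: out=1, reg = 0x45F6C6
clock 9: out=0, reg = 0x22FB63
clock 10: out=1, reg = 0x117DB1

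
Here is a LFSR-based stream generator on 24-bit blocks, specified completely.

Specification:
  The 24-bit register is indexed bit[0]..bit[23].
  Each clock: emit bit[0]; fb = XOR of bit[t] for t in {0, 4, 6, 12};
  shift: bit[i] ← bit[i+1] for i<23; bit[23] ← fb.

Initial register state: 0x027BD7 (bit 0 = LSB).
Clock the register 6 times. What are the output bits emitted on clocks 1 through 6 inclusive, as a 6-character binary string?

reg_0 = 0x027BD7
clock 1: out=1, reg = 0x013DEB
clock 2: out=1, reg = 0x809EF5
clock 3: out=1, reg = 0x404F7A
clock 4: out=0, reg = 0x2027BD
clock 5: out=1, reg = 0x1013DE
clock 6: out=0, reg = 0x8809EF

111010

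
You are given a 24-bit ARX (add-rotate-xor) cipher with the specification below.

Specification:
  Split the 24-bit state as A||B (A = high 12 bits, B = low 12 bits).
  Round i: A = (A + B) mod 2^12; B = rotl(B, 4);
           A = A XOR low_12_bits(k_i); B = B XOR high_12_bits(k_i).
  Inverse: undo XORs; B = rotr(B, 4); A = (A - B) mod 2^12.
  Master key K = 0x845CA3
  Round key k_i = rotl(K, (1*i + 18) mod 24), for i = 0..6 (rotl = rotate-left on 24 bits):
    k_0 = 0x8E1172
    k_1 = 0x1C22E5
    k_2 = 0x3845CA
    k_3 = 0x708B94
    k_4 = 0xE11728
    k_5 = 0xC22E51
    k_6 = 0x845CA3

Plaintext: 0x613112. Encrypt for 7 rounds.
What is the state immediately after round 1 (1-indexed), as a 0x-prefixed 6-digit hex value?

0x6579C0

s_0 = plaintext = 0x613112
s_1 = Round(s_0, k_0) = 0x6579C0
s_2 = Round(s_1, k_1) = 0x2F2DCB
s_3 = Round(s_2, k_2) = 0x577F39
s_4 = Round(s_3, k_3) = 0xF24497
s_5 = Round(s_4, k_4) = 0x493765
s_6 = Round(s_5, k_5) = 0x5A9A75
s_7 = Round(s_6, k_6) = 0xCBDF1F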